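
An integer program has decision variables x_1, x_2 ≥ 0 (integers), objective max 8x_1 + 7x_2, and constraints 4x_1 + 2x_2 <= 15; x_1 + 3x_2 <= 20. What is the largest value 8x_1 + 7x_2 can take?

(x_1,x_2)=(1,5): 4·1+2·5=14≤15, 1·1+3·5=16≤20, objective 43.
(x_1,x_2)=(0,6): 4·0+2·6=12≤15, 1·0+3·6=18≤20, objective 42.
(x_1,x_2)=(1,4): 4·1+2·4=12≤15, 1·1+3·4=13≤20, objective 36.
Maximum is 43 at (x_1,x_2)=(1,5).

43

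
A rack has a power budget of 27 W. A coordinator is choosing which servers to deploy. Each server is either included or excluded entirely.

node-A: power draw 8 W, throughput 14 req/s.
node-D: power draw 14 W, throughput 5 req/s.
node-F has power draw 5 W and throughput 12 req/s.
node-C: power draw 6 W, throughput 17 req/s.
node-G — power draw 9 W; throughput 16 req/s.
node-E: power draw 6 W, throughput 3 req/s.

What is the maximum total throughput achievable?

node-A + node-C + node-G: power draw 8 + 6 + 9 = 23 ≤ 27, throughput 14 + 17 + 16 = 47.
node-A + node-F + node-C + node-E: power draw 8 + 5 + 6 + 6 = 25 ≤ 27, throughput 14 + 12 + 17 + 3 = 46.
node-F + node-C + node-G + node-E: power draw 5 + 6 + 9 + 6 = 26 ≤ 27, throughput 12 + 17 + 16 + 3 = 48.
Best is node-F, node-C, node-G, and node-E with total throughput 48.

48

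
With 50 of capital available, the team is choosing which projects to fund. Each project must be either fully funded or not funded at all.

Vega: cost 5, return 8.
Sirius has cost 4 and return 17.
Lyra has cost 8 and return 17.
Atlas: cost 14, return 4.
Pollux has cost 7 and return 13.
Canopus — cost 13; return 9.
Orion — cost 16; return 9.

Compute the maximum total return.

65

This is a 0-1 knapsack instance.
Take Sirius, Lyra, Pollux, Canopus, and Orion: cost 4 + 8 + 7 + 13 + 16 = 48 ≤ 50, return 17 + 17 + 13 + 9 + 9 = 65.
No other feasible combination does better.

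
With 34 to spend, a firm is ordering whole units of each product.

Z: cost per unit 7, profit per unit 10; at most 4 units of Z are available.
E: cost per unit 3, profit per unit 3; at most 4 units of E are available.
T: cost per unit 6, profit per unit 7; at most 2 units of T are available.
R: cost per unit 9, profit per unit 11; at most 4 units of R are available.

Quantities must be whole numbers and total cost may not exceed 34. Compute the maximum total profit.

Z has the best ratio (10/7); taking only Z gives at most 4×10 = 40 (stopped by the cost limit).
Mixing does better — 4×Z and 1×T: cost 34 ≤ 34, profit 4·10 + 1·7 = 47.

47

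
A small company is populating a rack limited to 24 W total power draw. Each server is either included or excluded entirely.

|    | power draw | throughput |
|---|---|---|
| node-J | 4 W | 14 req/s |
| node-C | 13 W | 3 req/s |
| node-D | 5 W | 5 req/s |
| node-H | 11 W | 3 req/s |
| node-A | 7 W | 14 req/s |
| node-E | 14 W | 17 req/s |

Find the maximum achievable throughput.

36

This is an integer program with binary decision variables.
Allowing fractional choices, the relaxed optimum would be about 43.8, but servers are indivisible.
node-J + node-E: power draw 4 + 14 = 18 ≤ 24, throughput 14 + 17 = 31.
node-J + node-D + node-A: power draw 4 + 5 + 7 = 16 ≤ 24, throughput 14 + 5 + 14 = 33.
node-J + node-D + node-E: power draw 4 + 5 + 14 = 23 ≤ 24, throughput 14 + 5 + 17 = 36.
Best is node-J, node-D, and node-E with total throughput 36.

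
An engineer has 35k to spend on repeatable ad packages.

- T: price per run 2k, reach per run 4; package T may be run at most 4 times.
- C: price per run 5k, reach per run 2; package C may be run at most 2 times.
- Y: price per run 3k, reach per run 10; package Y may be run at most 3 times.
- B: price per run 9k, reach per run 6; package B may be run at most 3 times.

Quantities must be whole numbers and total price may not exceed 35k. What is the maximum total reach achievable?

This is a bounded integer knapsack.
Y has the best ratio (10/3); taking only Y gives at most 3×10 = 30 (stopped by the supply cap of 3).
Mixing does better — 4×T, 3×Y, and 2×B: price 35 ≤ 35, reach 4·4 + 3·10 + 2·6 = 58.

58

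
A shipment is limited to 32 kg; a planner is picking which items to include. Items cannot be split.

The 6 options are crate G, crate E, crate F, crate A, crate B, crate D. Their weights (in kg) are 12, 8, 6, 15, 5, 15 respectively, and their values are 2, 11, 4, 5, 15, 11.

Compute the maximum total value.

Treat it as a binary knapsack problem.
Allowing fractional choices, the relaxed optimum would be about 39.7, but items are indivisible.
crate G + crate E + crate F + crate B: weight 12 + 8 + 6 + 5 = 31 ≤ 32, value 2 + 11 + 4 + 15 = 32.
crate E + crate B + crate D: weight 8 + 5 + 15 = 28 ≤ 32, value 11 + 15 + 11 = 37.
Best is crate E, crate B, and crate D with total value 37.

37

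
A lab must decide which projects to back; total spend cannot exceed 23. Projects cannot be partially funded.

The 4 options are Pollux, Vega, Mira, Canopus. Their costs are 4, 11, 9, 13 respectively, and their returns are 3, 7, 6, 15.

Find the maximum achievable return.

Allowing fractional choices, the relaxed optimum would be about 22.0, but projects are indivisible.
Canopus: cost 13 ≤ 23, return 15.
Mira + Canopus: cost 9 + 13 = 22 ≤ 23, return 6 + 15 = 21.
Pollux + Canopus: cost 4 + 13 = 17 ≤ 23, return 3 + 15 = 18.
Best is Mira and Canopus with total return 21.

21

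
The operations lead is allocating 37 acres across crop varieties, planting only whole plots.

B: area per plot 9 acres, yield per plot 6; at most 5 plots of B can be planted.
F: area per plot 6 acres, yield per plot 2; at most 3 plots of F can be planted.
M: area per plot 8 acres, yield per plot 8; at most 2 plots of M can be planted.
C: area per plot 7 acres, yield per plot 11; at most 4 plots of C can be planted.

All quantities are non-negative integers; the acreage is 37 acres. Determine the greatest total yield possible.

52

1×B and 4×C: area 37 ≤ 37, yield 1·6 + 4·11 = 50.
1×M and 4×C: area 36 ≤ 37, yield 1·8 + 4·11 = 52.
Best is 52.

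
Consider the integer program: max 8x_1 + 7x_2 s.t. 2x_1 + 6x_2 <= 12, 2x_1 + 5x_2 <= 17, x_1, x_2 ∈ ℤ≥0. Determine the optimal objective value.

48

(x_1,x_2)=(6,0) is feasible, giving 48.
(x_1,x_2)=(5,0) is feasible, giving 40.
The best lattice point is (6,0), giving 48.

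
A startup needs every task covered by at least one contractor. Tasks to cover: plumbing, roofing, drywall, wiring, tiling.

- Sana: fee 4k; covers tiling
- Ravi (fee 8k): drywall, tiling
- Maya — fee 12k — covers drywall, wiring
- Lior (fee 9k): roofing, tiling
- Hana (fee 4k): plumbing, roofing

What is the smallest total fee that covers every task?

20

Choose Sana, Maya, and Hana: together they cover plumbing, roofing, drywall, wiring, tiling — every task.
Total fee: 4 + 12 + 4 = 20.
No cover costs less than 20.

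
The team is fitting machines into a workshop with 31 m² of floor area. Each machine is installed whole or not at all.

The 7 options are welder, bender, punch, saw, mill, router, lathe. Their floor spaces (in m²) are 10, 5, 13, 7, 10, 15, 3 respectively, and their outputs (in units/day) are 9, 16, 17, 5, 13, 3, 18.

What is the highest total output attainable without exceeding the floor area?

bender + punch + saw + lathe: floor space 5 + 13 + 7 + 3 = 28 ≤ 31, output 16 + 17 + 5 + 18 = 56.
welder + bender + punch + lathe: floor space 10 + 5 + 13 + 3 = 31 ≤ 31, output 9 + 16 + 17 + 18 = 60.
bender + punch + mill + lathe: floor space 5 + 13 + 10 + 3 = 31 ≤ 31, output 16 + 17 + 13 + 18 = 64.
Best is bender, punch, mill, and lathe with total output 64.

64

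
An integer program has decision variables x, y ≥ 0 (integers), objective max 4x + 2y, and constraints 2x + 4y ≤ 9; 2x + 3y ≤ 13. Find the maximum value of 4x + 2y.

Relaxing integrality, the LP optimum is 18.00 at (x,y) = (4.5, 0), which is not an integer point.
(x,y)=(4,0): 2·4+4·0=8≤9, 2·4+3·0=8≤13, objective 16.
(x,y)=(3,0): 2·3+4·0=6≤9, 2·3+3·0=6≤13, objective 12.
No feasible integer point exceeds 16.

16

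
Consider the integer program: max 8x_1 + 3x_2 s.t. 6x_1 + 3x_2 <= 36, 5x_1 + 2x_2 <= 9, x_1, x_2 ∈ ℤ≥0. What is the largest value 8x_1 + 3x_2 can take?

14

(x_1,x_2)=(1,2) is feasible, giving 14.
(x_1,x_2)=(1,1) is feasible, giving 11.
(x_1,x_2)=(0,3) is feasible, giving 9.
No feasible integer point exceeds 14.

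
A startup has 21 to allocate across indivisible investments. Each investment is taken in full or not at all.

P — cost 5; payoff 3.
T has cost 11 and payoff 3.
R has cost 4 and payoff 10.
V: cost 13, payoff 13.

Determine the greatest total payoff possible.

Allowing fractional choices, the relaxed optimum would be about 25.4, but investments are indivisible.
P + T + R: cost 5 + 11 + 4 = 20 ≤ 21, payoff 3 + 3 + 10 = 16.
P + V: cost 5 + 13 = 18 ≤ 21, payoff 3 + 13 = 16.
R + V: cost 4 + 13 = 17 ≤ 21, payoff 10 + 13 = 23.
Best is R and V with total payoff 23.

23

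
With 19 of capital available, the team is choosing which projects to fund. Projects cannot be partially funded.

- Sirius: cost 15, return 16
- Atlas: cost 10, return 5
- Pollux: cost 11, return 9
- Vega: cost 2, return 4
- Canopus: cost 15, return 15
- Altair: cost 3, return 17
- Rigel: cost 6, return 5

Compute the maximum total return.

33

Take Sirius and Altair: cost 15 + 3 = 18 ≤ 19, return 16 + 17 = 33.
No other feasible combination does better.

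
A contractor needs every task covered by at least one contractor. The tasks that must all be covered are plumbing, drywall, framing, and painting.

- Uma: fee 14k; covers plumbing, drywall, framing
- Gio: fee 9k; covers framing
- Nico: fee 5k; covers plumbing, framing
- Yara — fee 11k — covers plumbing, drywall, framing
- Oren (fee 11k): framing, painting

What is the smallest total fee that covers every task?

The greedy cost-per-new-task heuristic would pick Nico, Yara, and Oren for 27, but a cheaper cover exists.
Choose Yara and Oren: together they cover plumbing, drywall, framing, painting — every task.
Total fee: 11 + 11 = 22.
No cover costs less than 22.

22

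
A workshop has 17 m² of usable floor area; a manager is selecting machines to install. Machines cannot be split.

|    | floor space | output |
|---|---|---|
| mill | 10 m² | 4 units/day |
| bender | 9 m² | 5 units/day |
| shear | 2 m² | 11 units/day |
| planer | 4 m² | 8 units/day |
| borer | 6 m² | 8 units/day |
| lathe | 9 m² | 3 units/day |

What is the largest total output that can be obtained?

bender + shear + borer: floor space 9 + 2 + 6 = 17 ≤ 17, output 5 + 11 + 8 = 24.
shear + planer + borer: floor space 2 + 4 + 6 = 12 ≤ 17, output 11 + 8 + 8 = 27.
bender + shear + planer: floor space 9 + 2 + 4 = 15 ≤ 17, output 5 + 11 + 8 = 24.
Best is shear, planer, and borer with total output 27.

27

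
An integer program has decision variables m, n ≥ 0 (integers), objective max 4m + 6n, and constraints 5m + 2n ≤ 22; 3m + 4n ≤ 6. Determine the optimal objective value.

8

Relaxing integrality, the LP optimum is 9.00 at (m,n) = (0, 1.5), which is not an integer point.
(m,n)=(2,0): 5·2+2·0=10≤22, 3·2+4·0=6≤6, objective 8.
(m,n)=(0,1): 5·0+2·1=2≤22, 3·0+4·1=4≤6, objective 6.
(m,n)=(1,0): 5·1+2·0=5≤22, 3·1+4·0=3≤6, objective 4.
(m,n)=(0,0): 5·0+2·0=0≤22, 3·0+4·0=0≤6, objective 0.
Maximum is 8 at (m,n)=(2,0).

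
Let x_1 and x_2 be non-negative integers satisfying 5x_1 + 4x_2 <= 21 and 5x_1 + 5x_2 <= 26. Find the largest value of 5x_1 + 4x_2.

(x_1,x_2)=(1,4): 5·1+4·4=21≤21, 5·1+5·4=25≤26, objective 21.
(x_1,x_2)=(0,5): 5·0+4·5=20≤21, 5·0+5·5=25≤26, objective 20.
(x_1,x_2)=(1,3): 5·1+4·3=17≤21, 5·1+5·3=20≤26, objective 17.
(x_1,x_2)=(0,4): 5·0+4·4=16≤21, 5·0+5·4=20≤26, objective 16.
The best lattice point is (1,4), giving 21.

21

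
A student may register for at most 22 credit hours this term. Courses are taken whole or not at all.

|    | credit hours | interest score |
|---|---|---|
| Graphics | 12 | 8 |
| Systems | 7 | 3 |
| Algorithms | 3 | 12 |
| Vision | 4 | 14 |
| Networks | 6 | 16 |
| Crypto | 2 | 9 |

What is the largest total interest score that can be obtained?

Treat it as a binary knapsack problem.
Systems + Algorithms + Vision + Networks + Crypto: credit hours 7 + 3 + 4 + 6 + 2 = 22 ≤ 22, interest score 3 + 12 + 14 + 16 + 9 = 54.
Systems + Algorithms + Vision + Networks: credit hours 7 + 3 + 4 + 6 = 20 ≤ 22, interest score 3 + 12 + 14 + 16 = 45.
Algorithms + Vision + Networks + Crypto: credit hours 3 + 4 + 6 + 2 = 15 ≤ 22, interest score 12 + 14 + 16 + 9 = 51.
Best is Systems, Algorithms, Vision, Networks, and Crypto with total interest score 54.

54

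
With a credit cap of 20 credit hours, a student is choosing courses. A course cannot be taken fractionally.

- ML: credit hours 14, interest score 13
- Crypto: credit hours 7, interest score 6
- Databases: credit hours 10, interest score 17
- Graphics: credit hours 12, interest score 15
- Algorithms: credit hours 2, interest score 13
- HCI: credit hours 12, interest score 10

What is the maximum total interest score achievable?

Take Crypto, Databases, and Algorithms: credit hours 7 + 10 + 2 = 19 ≤ 20, interest score 6 + 17 + 13 = 36.
No other feasible combination does better.

36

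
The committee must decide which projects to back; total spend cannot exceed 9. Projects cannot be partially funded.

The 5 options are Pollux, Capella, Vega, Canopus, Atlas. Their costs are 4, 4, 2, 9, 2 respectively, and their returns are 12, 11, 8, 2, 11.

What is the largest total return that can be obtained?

Take Pollux, Vega, and Atlas: cost 4 + 2 + 2 = 8 ≤ 9, return 12 + 8 + 11 = 31.
No other feasible combination does better.

31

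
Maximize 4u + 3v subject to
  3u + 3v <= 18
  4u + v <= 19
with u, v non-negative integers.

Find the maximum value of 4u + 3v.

(u,v)=(4,2) is feasible, giving 22.
(u,v)=(3,3) is feasible, giving 21.
(u,v)=(4,1) is feasible, giving 19.
Maximum is 22 at (u,v)=(4,2).

22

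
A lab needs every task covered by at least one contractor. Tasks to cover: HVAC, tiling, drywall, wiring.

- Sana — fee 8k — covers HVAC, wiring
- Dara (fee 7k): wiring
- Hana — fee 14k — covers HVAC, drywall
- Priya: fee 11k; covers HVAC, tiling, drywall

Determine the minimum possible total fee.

18

This is an integer covering problem.
Choose Dara and Priya: together they cover HVAC, tiling, drywall, wiring — every task.
Total fee: 7 + 11 = 18.
No cover costs less than 18.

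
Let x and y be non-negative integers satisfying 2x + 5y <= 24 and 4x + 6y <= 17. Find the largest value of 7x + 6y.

(x,y)=(4,0): 2·4+5·0=8≤24, 4·4+6·0=16≤17, objective 28.
(x,y)=(3,0): 2·3+5·0=6≤24, 4·3+6·0=12≤17, objective 21.
The best lattice point is (4,0), giving 28.

28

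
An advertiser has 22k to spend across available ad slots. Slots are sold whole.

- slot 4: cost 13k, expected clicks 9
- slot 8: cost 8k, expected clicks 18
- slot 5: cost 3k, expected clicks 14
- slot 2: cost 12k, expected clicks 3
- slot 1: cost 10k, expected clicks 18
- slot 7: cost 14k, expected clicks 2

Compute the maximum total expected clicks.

slot 8 + slot 1: cost 8 + 10 = 18 ≤ 22, expected clicks 18 + 18 = 36.
slot 8 + slot 5: cost 8 + 3 = 11 ≤ 22, expected clicks 18 + 14 = 32.
slot 8 + slot 5 + slot 1: cost 8 + 3 + 10 = 21 ≤ 22, expected clicks 18 + 14 + 18 = 50.
Best is slot 8, slot 5, and slot 1 with total expected clicks 50.

50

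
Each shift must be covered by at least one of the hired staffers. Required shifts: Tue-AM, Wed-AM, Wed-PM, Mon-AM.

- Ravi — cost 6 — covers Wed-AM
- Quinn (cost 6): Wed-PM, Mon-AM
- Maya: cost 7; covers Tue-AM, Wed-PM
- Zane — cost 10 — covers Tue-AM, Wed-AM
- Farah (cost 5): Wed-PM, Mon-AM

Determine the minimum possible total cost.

Choose Zane and Farah: together they cover Tue-AM, Wed-AM, Wed-PM, Mon-AM — every shift.
Total cost: 10 + 5 = 15.
No cover costs less than 15.

15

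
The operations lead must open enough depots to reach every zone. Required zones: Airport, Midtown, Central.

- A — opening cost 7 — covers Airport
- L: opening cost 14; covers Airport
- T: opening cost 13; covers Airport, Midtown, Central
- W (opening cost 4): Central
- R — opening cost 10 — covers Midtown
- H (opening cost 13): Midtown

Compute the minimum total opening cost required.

13

The greedy cost-per-new-zone heuristic would pick W and T for 17, but a cheaper cover exists.
T alone covers Airport, Midtown, Central — every zone.
Total opening cost: 13.
No cover costs less than 13.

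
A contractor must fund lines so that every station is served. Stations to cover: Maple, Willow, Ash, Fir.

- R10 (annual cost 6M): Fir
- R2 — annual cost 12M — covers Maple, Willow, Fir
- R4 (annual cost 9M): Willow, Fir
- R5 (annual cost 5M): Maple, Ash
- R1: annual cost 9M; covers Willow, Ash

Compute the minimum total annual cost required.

14

This is a weighted set-cover instance.
Choose R4 and R5: together they cover Maple, Willow, Ash, Fir — every station.
Total annual cost: 9 + 5 = 14.
No cover costs less than 14.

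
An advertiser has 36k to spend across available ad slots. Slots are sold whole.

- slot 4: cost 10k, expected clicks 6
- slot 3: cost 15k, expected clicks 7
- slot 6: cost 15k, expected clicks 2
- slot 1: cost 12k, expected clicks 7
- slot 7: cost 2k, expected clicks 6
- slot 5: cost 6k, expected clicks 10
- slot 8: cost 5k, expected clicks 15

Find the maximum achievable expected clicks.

Take slot 4, slot 1, slot 7, slot 5, and slot 8: cost 10 + 12 + 2 + 6 + 5 = 35 ≤ 36, expected clicks 6 + 7 + 6 + 10 + 15 = 44.
No other feasible combination does better.

44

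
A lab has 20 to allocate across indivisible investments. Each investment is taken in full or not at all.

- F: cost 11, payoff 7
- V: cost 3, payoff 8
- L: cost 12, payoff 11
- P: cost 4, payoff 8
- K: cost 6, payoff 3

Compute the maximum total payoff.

27

Allowing fractional choices, the relaxed optimum would be about 27.6, but investments are indivisible.
V + P + K: cost 3 + 4 + 6 = 13 ≤ 20, payoff 8 + 8 + 3 = 19.
F + V + P: cost 11 + 3 + 4 = 18 ≤ 20, payoff 7 + 8 + 8 = 23.
V + L + P: cost 3 + 12 + 4 = 19 ≤ 20, payoff 8 + 11 + 8 = 27.
Best is V, L, and P with total payoff 27.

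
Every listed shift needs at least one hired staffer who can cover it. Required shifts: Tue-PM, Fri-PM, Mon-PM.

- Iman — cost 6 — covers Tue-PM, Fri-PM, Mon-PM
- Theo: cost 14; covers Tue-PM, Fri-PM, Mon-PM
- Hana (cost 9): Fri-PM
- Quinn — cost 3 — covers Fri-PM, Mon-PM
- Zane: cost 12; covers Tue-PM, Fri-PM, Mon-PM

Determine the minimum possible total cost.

Iman alone covers Tue-PM, Fri-PM, Mon-PM — every shift.
Total cost: 6.

6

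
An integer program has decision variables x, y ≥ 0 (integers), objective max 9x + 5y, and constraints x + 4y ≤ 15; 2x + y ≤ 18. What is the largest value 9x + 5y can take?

The continuous relaxation peaks at (8.14, 1.71) with value 81.86; rounding to a feasible lattice point costs some objective.
(x,y)=(9,0): 1·9+4·0=9≤15, 2·9+1·0=18≤18, objective 81.
(x,y)=(8,1): 1·8+4·1=12≤15, 2·8+1·1=17≤18, objective 77.
(x,y)=(7,2): 1·7+4·2=15≤15, 2·7+1·2=16≤18, objective 73.
The best lattice point is (9,0), giving 81.

81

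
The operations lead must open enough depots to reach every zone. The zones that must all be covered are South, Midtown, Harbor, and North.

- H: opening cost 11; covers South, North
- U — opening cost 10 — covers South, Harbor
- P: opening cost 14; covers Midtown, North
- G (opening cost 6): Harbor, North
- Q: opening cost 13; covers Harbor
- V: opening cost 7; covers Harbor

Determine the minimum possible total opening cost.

Choose U and P: together they cover South, Midtown, Harbor, North — every zone.
Total opening cost: 10 + 14 = 24.

24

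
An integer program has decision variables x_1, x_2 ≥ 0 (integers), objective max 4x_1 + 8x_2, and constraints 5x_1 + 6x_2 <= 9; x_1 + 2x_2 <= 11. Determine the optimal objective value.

The continuous relaxation peaks at (0, 1.5) with value 12.00; rounding to a feasible lattice point costs some objective.
(x_1,x_2)=(0,1) is feasible, giving 8.
(x_1,x_2)=(1,0) is feasible, giving 4.
The best lattice point is (0,1), giving 8.

8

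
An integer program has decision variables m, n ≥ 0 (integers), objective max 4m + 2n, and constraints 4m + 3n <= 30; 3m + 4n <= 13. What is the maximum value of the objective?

16

The continuous relaxation peaks at (4.33, 0) with value 17.33; rounding to a feasible lattice point costs some objective.
(m,n)=(4,0): 4·4+3·0=16≤30, 3·4+4·0=12≤13, objective 16.
(m,n)=(3,1): 4·3+3·1=15≤30, 3·3+4·1=13≤13, objective 14.
The best lattice point is (4,0), giving 16.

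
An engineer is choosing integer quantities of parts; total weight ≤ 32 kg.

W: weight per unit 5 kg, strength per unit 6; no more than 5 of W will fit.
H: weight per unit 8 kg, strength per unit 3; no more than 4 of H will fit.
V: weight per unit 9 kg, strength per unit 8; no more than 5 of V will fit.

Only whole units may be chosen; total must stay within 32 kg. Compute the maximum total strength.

32

W has the best ratio (6/5); taking only W gives at most 5×6 = 30 (stopped by the supply cap of 5).
Mixing does better — 4×W and 1×V: weight 29 ≤ 32, strength 4·6 + 1·8 = 32.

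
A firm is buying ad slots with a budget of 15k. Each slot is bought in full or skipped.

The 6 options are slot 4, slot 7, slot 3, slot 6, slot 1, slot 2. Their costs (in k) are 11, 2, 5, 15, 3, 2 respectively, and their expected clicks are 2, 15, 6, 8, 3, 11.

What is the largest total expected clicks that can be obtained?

Take slot 7, slot 3, slot 1, and slot 2: cost 2 + 5 + 3 + 2 = 12 ≤ 15, expected clicks 15 + 6 + 3 + 11 = 35.
No other feasible combination does better.

35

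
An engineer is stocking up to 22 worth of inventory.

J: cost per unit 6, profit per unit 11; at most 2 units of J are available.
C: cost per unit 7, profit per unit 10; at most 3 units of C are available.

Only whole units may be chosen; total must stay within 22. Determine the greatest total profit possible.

This is a bounded integer knapsack.
2×J and 1×C: cost 19 ≤ 22, profit 2·11 + 1·10 = 32.
1×J and 2×C: cost 20 ≤ 22, profit 1·11 + 2·10 = 31.
Best is 32.

32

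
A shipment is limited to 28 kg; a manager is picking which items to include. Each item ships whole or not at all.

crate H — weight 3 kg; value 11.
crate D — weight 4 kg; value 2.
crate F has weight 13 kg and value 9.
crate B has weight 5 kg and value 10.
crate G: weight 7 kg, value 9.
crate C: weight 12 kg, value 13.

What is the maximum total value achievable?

This is a 0-1 knapsack instance.
Allowing fractional choices, the relaxed optimum would be about 43.7, but items are indivisible.
crate H + crate F + crate B + crate G: weight 3 + 13 + 5 + 7 = 28 ≤ 28, value 11 + 9 + 10 + 9 = 39.
crate H + crate B + crate G + crate C: weight 3 + 5 + 7 + 12 = 27 ≤ 28, value 11 + 10 + 9 + 13 = 43.
Best is crate H, crate B, crate G, and crate C with total value 43.

43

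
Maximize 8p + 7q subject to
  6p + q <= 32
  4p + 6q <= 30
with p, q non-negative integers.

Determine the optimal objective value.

(p,q)=(5,1): 6·5+1·1=31≤32, 4·5+6·1=26≤30, objective 47.
(p,q)=(4,2): 6·4+1·2=26≤32, 4·4+6·2=28≤30, objective 46.
(p,q)=(5,0): 6·5+1·0=30≤32, 4·5+6·0=20≤30, objective 40.
(p,q)=(4,1): 6·4+1·1=25≤32, 4·4+6·1=22≤30, objective 39.
No feasible integer point exceeds 47.

47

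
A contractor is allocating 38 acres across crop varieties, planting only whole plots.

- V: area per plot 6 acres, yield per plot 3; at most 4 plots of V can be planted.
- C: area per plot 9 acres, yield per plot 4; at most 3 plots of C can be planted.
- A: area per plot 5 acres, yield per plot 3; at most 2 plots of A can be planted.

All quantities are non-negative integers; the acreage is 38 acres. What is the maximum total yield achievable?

19

4×V, 1×C, and 1×A: area 38 ≤ 38, yield 4·3 + 1·4 + 1·3 = 19.
3×V, 1×C, and 2×A: area 37 ≤ 38, yield 3·3 + 1·4 + 2·3 = 19.
Best is 19.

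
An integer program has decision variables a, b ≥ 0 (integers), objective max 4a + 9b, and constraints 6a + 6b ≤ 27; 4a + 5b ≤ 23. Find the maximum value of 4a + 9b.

36

Relaxing integrality, the LP optimum is 40.50 at (a,b) = (0, 4.5), which is not an integer point.
(a,b)=(0,4): 6·0+6·4=24≤27, 4·0+5·4=20≤23, objective 36.
(a,b)=(1,3): 6·1+6·3=24≤27, 4·1+5·3=19≤23, objective 31.
(a,b)=(0,3): 6·0+6·3=18≤27, 4·0+5·3=15≤23, objective 27.
The best lattice point is (0,4), giving 36.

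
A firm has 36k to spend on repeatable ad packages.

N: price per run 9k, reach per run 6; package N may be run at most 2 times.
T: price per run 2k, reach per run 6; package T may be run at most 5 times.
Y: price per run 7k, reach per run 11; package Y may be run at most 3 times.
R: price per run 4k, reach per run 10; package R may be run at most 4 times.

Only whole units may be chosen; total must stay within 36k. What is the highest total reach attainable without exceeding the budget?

Take 5×T, 2×Y, and 3×R: price 36 ≤ 36, reach 5·6 + 2·11 + 3·10 = 82.
T has the best ratio (6/2) and is taken to its limit of 5; remaining capacity is filled optimally with the others.

82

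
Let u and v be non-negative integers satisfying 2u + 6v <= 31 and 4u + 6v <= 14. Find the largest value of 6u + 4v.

18

(u,v)=(3,0): 2·3+6·0=6≤31, 4·3+6·0=12≤14, objective 18.
(u,v)=(2,1): 2·2+6·1=10≤31, 4·2+6·1=14≤14, objective 16.
(u,v)=(2,0): 2·2+6·0=4≤31, 4·2+6·0=8≤14, objective 12.
Maximum is 18 at (u,v)=(3,0).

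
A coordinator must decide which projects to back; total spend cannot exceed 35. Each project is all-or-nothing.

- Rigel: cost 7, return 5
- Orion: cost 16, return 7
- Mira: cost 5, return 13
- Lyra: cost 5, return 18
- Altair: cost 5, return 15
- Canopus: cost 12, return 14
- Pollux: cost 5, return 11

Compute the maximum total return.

Rigel + Mira + Lyra + Altair + Canopus: cost 7 + 5 + 5 + 5 + 12 = 34 ≤ 35, return 5 + 13 + 18 + 15 + 14 = 65.
Mira + Lyra + Altair + Canopus + Pollux: cost 5 + 5 + 5 + 12 + 5 = 32 ≤ 35, return 13 + 18 + 15 + 14 + 11 = 71.
Rigel + Lyra + Altair + Canopus + Pollux: cost 7 + 5 + 5 + 12 + 5 = 34 ≤ 35, return 5 + 18 + 15 + 14 + 11 = 63.
Best is Mira, Lyra, Altair, Canopus, and Pollux with total return 71.

71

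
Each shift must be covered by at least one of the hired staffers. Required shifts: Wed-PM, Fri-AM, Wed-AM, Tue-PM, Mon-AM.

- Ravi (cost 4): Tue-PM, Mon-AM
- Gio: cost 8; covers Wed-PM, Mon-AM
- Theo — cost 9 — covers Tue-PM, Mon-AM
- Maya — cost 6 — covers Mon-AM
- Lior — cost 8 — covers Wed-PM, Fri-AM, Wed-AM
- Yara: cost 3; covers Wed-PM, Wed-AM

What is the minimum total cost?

12

The greedy cost-per-new-shift heuristic would pick Yara, Ravi, and Lior for 15, but a cheaper cover exists.
Choose Ravi and Lior: together they cover Wed-PM, Fri-AM, Wed-AM, Tue-PM, Mon-AM — every shift.
Total cost: 4 + 8 = 12.
No cover costs less than 12.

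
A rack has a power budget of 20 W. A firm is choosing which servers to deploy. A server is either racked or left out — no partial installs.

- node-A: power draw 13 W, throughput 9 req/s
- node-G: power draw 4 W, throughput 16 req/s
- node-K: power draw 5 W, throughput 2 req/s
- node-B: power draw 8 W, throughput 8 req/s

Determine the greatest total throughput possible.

Take node-G, node-K, and node-B: power draw 4 + 5 + 8 = 17 ≤ 20, throughput 16 + 2 + 8 = 26.
No other feasible combination does better.

26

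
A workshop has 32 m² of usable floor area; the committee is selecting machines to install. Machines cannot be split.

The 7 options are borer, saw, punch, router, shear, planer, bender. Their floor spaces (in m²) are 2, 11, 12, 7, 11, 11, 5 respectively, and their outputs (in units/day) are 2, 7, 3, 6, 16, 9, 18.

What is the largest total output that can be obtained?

Take borer, shear, planer, and bender: floor space 2 + 11 + 11 + 5 = 29 ≤ 32, output 2 + 16 + 9 + 18 = 45.
No other feasible combination does better.

45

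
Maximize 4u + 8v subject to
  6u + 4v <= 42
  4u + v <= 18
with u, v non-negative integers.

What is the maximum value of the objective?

The continuous relaxation peaks at (0, 10.5) with value 84.00; rounding to a feasible lattice point costs some objective.
(u,v)=(0,10): 6·0+4·10=40≤42, 4·0+1·10=10≤18, objective 80.
(u,v)=(1,9): 6·1+4·9=42≤42, 4·1+1·9=13≤18, objective 76.
(u,v)=(0,9): 6·0+4·9=36≤42, 4·0+1·9=9≤18, objective 72.
The best lattice point is (0,10), giving 80.

80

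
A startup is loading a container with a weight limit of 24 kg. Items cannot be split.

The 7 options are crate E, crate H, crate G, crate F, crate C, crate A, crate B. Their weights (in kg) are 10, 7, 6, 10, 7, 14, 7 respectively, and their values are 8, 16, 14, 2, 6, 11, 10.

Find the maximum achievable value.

40

crate H + crate G + crate C: weight 7 + 6 + 7 = 20 ≤ 24, value 16 + 14 + 6 = 36.
crate E + crate H + crate G: weight 10 + 7 + 6 = 23 ≤ 24, value 8 + 16 + 14 = 38.
crate H + crate G + crate B: weight 7 + 6 + 7 = 20 ≤ 24, value 16 + 14 + 10 = 40.
Best is crate H, crate G, and crate B with total value 40.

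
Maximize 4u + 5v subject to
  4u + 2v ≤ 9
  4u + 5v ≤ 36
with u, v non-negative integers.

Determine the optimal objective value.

20

(u,v)=(0,4): 4·0+2·4=8≤9, 4·0+5·4=20≤36, objective 20.
(u,v)=(0,3): 4·0+2·3=6≤9, 4·0+5·3=15≤36, objective 15.
The best lattice point is (0,4), giving 20.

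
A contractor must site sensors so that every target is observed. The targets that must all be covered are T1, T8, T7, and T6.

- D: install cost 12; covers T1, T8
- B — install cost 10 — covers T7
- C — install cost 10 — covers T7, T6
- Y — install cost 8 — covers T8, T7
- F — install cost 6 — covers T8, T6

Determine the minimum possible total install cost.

The greedy cost-per-new-target heuristic would pick F, Y, and D for 26, but a cheaper cover exists.
Choose D and C: together they cover T1, T8, T7, T6 — every target.
Total install cost: 12 + 10 = 22.
No cover costs less than 22.

22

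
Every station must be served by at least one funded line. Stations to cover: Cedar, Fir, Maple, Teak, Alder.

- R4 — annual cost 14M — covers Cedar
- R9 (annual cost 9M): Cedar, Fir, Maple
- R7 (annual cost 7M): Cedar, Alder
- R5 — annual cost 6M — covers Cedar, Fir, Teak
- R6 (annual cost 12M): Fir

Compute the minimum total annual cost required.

22

This is an integer covering problem.
Choose R9, R7, and R5: together they cover Cedar, Fir, Maple, Teak, Alder — every station.
Total annual cost: 9 + 7 + 6 = 22.
No cover costs less than 22.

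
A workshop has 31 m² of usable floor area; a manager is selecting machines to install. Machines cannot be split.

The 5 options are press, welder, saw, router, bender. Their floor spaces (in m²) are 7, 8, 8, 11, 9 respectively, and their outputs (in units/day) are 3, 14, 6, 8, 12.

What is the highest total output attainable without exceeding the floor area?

34

Take welder, router, and bender: floor space 8 + 11 + 9 = 28 ≤ 31, output 14 + 8 + 12 = 34.
No other feasible combination does better.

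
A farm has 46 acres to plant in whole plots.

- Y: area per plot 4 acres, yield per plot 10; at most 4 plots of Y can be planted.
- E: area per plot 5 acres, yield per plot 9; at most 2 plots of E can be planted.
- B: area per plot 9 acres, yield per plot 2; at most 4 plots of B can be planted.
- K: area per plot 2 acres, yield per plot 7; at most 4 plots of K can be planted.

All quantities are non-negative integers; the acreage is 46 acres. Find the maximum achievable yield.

88

4×Y, 2×E, 1×B, and 4×K: area 43 ≤ 46, yield 4·10 + 2·9 + 1·2 + 4·7 = 88.
4×Y, 2×E, and 4×K: area 34 ≤ 46, yield 4·10 + 2·9 + 4·7 = 86.
Best is 88.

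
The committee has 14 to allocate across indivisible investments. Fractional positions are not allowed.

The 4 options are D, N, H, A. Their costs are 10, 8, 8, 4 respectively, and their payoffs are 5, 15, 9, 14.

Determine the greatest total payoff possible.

29

Treat it as a binary knapsack problem.
H + A: cost 8 + 4 = 12 ≤ 14, payoff 9 + 14 = 23.
N + A: cost 8 + 4 = 12 ≤ 14, payoff 15 + 14 = 29.
Best is N and A with total payoff 29.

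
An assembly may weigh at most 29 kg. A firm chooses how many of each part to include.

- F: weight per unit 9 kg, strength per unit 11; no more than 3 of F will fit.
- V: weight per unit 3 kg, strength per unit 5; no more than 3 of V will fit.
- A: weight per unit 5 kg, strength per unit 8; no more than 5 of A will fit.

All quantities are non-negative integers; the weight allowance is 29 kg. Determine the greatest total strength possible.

47

V has the best ratio (5/3); taking only V gives at most 3×5 = 15 (stopped by the supply cap of 3).
Mixing does better — 3×V and 4×A: weight 29 ≤ 29, strength 3·5 + 4·8 = 47.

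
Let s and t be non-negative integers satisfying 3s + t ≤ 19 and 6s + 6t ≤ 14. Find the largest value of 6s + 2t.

12

Relaxing integrality, the LP optimum is 14.00 at (s,t) = (2.33, 0), which is not an integer point.
(s,t)=(2,0): 3·2+1·0=6≤19, 6·2+6·0=12≤14, objective 12.
(s,t)=(1,1): 3·1+1·1=4≤19, 6·1+6·1=12≤14, objective 8.
(s,t)=(1,0): 3·1+1·0=3≤19, 6·1+6·0=6≤14, objective 6.
No feasible integer point exceeds 12.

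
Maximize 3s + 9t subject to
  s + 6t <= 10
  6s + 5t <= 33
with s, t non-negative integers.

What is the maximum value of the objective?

21

The continuous relaxation peaks at (4.77, 0.871) with value 22.16; rounding to a feasible lattice point costs some objective.
(s,t)=(4,1): 1·4+6·1=10≤10, 6·4+5·1=29≤33, objective 21.
(s,t)=(3,1): 1·3+6·1=9≤10, 6·3+5·1=23≤33, objective 18.
The best lattice point is (4,1), giving 21.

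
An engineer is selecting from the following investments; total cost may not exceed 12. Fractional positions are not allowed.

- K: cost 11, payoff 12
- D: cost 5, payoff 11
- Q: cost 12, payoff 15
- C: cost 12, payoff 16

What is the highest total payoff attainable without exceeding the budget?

K: cost 11 ≤ 12, payoff 12.
C: cost 12 ≤ 12, payoff 16.
Q: cost 12 ≤ 12, payoff 15.
Best is C with total payoff 16.

16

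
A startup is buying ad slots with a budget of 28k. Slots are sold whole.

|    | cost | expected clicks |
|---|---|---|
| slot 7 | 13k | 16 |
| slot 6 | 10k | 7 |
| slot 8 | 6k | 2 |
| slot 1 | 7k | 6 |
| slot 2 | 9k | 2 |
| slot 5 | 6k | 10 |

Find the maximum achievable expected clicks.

This is an integer program with binary decision variables.
Allowing fractional choices, the relaxed optimum would be about 33.4, but ad slots are indivisible.
slot 7 + slot 1 + slot 5: cost 13 + 7 + 6 = 26 ≤ 28, expected clicks 16 + 6 + 10 = 32.
slot 7 + slot 8 + slot 5: cost 13 + 6 + 6 = 25 ≤ 28, expected clicks 16 + 2 + 10 = 28.
Best is slot 7, slot 1, and slot 5 with total expected clicks 32.

32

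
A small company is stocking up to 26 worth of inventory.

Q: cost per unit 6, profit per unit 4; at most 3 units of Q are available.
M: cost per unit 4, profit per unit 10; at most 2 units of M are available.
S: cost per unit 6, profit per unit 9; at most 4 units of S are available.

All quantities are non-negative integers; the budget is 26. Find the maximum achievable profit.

47

M has the best ratio (10/4); taking only M gives at most 2×10 = 20 (stopped by the supply cap of 2).
Mixing does better — 2×M and 3×S: cost 26 ≤ 26, profit 2·10 + 3·9 = 47.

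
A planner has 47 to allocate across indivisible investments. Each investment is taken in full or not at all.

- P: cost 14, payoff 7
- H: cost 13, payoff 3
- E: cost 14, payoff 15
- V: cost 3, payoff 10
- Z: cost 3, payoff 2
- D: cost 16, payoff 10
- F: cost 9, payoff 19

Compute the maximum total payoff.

56

Allowing fractional choices, the relaxed optimum would be about 57.0, but investments are indivisible.
P + E + V + Z + F: cost 14 + 14 + 3 + 3 + 9 = 43 ≤ 47, payoff 7 + 15 + 10 + 2 + 19 = 53.
E + V + Z + D + F: cost 14 + 3 + 3 + 16 + 9 = 45 ≤ 47, payoff 15 + 10 + 2 + 10 + 19 = 56.
E + V + D + F: cost 14 + 3 + 16 + 9 = 42 ≤ 47, payoff 15 + 10 + 10 + 19 = 54.
Best is E, V, Z, D, and F with total payoff 56.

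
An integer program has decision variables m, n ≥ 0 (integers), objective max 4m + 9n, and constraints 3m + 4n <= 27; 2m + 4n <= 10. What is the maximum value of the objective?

22

(m,n)=(1,2): 3·1+4·2=11≤27, 2·1+4·2=10≤10, objective 22.
(m,n)=(0,2): 3·0+4·2=8≤27, 2·0+4·2=8≤10, objective 18.
(m,n)=(2,1): 3·2+4·1=10≤27, 2·2+4·1=8≤10, objective 17.
(m,n)=(1,1): 3·1+4·1=7≤27, 2·1+4·1=6≤10, objective 13.
No feasible integer point exceeds 22.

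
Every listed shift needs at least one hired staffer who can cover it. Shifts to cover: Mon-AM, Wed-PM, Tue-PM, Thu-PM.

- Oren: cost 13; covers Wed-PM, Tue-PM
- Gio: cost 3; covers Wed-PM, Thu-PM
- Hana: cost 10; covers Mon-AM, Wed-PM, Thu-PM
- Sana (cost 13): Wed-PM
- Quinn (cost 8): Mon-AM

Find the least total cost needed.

The greedy cost-per-new-shift heuristic would pick Gio, Quinn, and Oren for 24, but a cheaper cover exists.
Choose Oren and Hana: together they cover Mon-AM, Wed-PM, Tue-PM, Thu-PM — every shift.
Total cost: 13 + 10 = 23.
No cover costs less than 23.

23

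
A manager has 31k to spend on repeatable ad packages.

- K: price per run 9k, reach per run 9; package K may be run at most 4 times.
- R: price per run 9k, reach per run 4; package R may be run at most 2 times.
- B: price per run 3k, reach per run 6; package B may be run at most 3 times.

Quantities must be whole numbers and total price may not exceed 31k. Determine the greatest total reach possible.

36

This is a bounded integer knapsack.
2×K and 3×B: price 27 ≤ 31, reach 2·9 + 3·6 = 36.
3×K and 1×B: price 30 ≤ 31, reach 3·9 + 1·6 = 33.
Best is 36.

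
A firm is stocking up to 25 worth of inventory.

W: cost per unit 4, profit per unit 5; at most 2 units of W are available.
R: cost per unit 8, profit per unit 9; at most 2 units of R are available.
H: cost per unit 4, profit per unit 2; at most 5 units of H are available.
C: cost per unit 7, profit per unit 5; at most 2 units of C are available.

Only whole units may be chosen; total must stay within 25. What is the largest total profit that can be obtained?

This is a bounded integer knapsack.
1×W, 2×R, and 1×H: cost 24 ≤ 25, profit 1·5 + 2·9 + 1·2 = 25.
2×W and 2×R: cost 24 ≤ 25, profit 2·5 + 2·9 = 28.
Best is 28.

28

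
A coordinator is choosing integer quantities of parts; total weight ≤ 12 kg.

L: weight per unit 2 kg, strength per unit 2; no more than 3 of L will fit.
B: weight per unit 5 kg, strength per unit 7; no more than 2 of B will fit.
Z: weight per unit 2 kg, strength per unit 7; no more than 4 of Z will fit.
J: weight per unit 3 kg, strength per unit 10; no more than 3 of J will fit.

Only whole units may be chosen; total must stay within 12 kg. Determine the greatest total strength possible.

41

3×Z and 2×J: weight 12 ≤ 12, strength 3·7 + 2·10 = 41.
4×Z and 1×J: weight 11 ≤ 12, strength 4·7 + 1·10 = 38.
Best is 41.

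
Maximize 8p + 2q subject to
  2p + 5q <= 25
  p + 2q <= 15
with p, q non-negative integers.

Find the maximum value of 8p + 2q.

96

The continuous relaxation peaks at (12.5, 0) with value 100.00; rounding to a feasible lattice point costs some objective.
(p,q)=(12,0): 2·12+5·0=24≤25, 1·12+2·0=12≤15, objective 96.
(p,q)=(11,0): 2·11+5·0=22≤25, 1·11+2·0=11≤15, objective 88.
Maximum is 96 at (p,q)=(12,0).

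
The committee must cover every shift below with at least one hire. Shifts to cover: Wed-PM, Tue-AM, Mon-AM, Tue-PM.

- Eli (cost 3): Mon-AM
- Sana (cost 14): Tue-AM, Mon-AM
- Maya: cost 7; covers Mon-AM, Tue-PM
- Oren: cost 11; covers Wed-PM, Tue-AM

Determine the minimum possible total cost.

This is an integer covering problem.
The greedy cost-per-new-shift heuristic would pick Eli, Oren, and Maya for 21, but a cheaper cover exists.
Choose Maya and Oren: together they cover Wed-PM, Tue-AM, Mon-AM, Tue-PM — every shift.
Total cost: 7 + 11 = 18.
No cover costs less than 18.

18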